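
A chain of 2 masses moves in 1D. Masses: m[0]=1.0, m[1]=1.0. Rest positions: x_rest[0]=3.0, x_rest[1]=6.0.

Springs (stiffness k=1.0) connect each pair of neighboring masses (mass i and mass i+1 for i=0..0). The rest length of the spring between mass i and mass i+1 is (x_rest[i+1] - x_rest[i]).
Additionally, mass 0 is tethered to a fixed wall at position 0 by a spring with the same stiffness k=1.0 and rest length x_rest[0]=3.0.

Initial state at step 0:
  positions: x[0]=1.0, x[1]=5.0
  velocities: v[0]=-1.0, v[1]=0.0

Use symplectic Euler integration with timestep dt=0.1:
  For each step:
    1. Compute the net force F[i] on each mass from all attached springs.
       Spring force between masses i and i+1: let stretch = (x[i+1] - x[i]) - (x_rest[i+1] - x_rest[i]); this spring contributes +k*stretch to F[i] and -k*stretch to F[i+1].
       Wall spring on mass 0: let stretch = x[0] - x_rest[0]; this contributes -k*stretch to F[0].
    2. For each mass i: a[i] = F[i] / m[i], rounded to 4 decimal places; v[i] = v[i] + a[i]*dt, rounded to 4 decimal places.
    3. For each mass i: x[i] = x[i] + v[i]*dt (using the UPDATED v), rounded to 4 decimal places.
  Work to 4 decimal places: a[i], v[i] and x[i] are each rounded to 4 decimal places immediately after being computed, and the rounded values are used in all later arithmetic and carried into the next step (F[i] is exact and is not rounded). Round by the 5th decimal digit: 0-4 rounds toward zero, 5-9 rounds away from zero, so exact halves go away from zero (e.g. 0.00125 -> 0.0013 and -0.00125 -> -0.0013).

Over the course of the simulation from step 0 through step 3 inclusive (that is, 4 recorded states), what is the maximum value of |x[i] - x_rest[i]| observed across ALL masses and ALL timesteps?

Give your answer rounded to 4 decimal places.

Step 0: x=[1.0000 5.0000] v=[-1.0000 0.0000]
Step 1: x=[0.9300 4.9900] v=[-0.7000 -0.1000]
Step 2: x=[0.8913 4.9694] v=[-0.3870 -0.2060]
Step 3: x=[0.8845 4.9380] v=[-0.0683 -0.3138]
Max displacement = 2.1155

Answer: 2.1155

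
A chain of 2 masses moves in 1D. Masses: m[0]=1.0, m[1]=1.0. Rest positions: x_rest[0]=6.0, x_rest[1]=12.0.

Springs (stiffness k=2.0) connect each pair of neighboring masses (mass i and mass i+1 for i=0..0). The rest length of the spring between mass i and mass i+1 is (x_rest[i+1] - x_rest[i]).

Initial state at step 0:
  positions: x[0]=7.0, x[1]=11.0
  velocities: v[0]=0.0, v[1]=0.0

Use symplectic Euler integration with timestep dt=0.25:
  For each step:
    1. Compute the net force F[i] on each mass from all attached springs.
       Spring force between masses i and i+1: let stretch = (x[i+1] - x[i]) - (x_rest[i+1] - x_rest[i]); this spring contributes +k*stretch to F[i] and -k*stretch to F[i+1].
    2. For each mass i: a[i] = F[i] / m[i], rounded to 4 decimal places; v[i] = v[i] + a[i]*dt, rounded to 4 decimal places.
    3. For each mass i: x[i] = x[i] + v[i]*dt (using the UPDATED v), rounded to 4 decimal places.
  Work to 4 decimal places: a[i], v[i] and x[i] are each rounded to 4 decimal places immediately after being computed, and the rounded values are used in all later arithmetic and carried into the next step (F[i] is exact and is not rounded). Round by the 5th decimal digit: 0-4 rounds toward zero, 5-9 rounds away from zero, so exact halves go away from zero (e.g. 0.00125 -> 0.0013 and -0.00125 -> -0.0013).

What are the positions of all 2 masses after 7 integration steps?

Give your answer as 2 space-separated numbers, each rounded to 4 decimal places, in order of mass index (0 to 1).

Step 0: x=[7.0000 11.0000] v=[0.0000 0.0000]
Step 1: x=[6.7500 11.2500] v=[-1.0000 1.0000]
Step 2: x=[6.3125 11.6875] v=[-1.7500 1.7500]
Step 3: x=[5.7969 12.2031] v=[-2.0625 2.0625]
Step 4: x=[5.3321 12.6680] v=[-1.8594 1.8594]
Step 5: x=[5.0342 12.9659] v=[-1.1915 1.1915]
Step 6: x=[4.9778 13.0223] v=[-0.2257 0.2257]
Step 7: x=[5.1770 12.8232] v=[0.7966 -0.7966]

Answer: 5.1770 12.8232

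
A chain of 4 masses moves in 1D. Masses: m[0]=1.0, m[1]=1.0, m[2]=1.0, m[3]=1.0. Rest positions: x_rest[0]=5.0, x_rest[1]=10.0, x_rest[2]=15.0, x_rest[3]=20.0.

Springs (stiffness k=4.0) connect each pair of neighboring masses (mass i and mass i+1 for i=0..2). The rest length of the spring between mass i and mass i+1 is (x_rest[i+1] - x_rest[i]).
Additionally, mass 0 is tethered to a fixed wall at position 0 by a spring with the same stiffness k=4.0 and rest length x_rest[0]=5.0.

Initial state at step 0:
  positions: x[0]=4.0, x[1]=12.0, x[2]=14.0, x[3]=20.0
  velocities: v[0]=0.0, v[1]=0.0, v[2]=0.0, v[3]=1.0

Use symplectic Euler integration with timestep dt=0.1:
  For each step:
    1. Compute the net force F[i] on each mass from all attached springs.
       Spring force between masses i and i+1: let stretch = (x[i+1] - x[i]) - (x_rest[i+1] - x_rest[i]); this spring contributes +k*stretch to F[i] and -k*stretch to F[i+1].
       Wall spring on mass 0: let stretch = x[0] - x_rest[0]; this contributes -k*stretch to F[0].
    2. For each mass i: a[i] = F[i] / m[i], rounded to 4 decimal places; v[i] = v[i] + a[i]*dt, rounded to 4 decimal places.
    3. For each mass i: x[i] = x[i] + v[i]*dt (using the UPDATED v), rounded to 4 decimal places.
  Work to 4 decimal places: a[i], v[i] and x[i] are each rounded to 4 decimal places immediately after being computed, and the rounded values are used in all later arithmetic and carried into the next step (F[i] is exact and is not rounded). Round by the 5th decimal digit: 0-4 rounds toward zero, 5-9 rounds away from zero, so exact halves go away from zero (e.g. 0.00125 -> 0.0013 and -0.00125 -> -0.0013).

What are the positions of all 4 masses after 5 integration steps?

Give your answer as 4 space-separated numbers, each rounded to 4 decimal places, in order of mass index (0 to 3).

Step 0: x=[4.0000 12.0000 14.0000 20.0000] v=[0.0000 0.0000 0.0000 1.0000]
Step 1: x=[4.1600 11.7600 14.1600 20.0600] v=[1.6000 -2.4000 1.6000 0.6000]
Step 2: x=[4.4576 11.3120 14.4600 20.0840] v=[2.9760 -4.4800 3.0000 0.2400]
Step 3: x=[4.8511 10.7157 14.8590 20.0830] v=[3.9347 -5.9626 3.9904 -0.0096]
Step 4: x=[5.2851 10.0506 15.3013 20.0731] v=[4.3401 -6.6511 4.4227 -0.0992]
Step 5: x=[5.6983 9.4049 15.7244 20.0723] v=[4.1323 -6.4570 4.2311 -0.0079]

Answer: 5.6983 9.4049 15.7244 20.0723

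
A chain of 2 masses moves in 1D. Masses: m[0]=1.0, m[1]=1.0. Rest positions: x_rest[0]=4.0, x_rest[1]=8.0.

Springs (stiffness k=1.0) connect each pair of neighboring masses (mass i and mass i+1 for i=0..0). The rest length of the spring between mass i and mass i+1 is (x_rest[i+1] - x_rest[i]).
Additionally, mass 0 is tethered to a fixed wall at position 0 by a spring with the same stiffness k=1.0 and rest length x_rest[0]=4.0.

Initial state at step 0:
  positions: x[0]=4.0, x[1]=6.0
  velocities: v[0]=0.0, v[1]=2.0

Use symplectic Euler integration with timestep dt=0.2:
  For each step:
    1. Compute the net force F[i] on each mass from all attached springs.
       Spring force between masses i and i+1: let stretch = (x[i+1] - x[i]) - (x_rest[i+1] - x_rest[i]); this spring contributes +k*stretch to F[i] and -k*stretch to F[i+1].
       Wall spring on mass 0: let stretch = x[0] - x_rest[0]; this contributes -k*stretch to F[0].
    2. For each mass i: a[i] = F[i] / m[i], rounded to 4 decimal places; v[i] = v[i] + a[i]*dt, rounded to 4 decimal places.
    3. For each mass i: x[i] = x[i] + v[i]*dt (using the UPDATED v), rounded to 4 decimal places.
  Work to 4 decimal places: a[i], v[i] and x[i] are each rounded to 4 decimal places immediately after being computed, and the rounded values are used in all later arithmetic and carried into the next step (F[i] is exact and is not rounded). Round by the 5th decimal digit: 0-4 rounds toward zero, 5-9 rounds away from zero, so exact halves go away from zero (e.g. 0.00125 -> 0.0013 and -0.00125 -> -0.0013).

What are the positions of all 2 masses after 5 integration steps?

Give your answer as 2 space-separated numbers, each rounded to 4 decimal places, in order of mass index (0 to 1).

Answer: 3.3896 8.6991

Derivation:
Step 0: x=[4.0000 6.0000] v=[0.0000 2.0000]
Step 1: x=[3.9200 6.4800] v=[-0.4000 2.4000]
Step 2: x=[3.7856 7.0176] v=[-0.6720 2.6880]
Step 3: x=[3.6291 7.5859] v=[-0.7827 2.8416]
Step 4: x=[3.4857 8.1559] v=[-0.7172 2.8502]
Step 5: x=[3.3896 8.6991] v=[-0.4803 2.7162]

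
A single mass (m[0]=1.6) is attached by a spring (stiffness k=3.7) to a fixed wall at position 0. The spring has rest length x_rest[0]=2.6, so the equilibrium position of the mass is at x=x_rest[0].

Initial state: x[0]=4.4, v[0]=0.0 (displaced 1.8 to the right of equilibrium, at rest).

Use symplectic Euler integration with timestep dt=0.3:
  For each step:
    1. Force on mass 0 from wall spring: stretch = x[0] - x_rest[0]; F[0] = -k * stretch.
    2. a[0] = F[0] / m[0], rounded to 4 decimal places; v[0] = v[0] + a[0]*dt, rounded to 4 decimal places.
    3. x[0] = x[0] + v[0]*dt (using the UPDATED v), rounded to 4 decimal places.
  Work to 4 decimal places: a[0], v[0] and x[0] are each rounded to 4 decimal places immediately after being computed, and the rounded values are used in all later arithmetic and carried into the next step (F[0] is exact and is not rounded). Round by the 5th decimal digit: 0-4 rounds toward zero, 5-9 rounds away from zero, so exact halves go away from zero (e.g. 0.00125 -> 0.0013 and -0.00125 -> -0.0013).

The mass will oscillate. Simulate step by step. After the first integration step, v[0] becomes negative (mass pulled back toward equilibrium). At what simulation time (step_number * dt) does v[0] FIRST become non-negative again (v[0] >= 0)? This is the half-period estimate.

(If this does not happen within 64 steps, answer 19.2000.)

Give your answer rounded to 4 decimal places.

Step 0: x=[4.4000] v=[0.0000]
Step 1: x=[4.0254] v=[-1.2488]
Step 2: x=[3.3541] v=[-2.2377]
Step 3: x=[2.5258] v=[-2.7609]
Step 4: x=[1.7130] v=[-2.7094]
Step 5: x=[1.0848] v=[-2.0940]
Step 6: x=[0.7720] v=[-1.0428]
Step 7: x=[0.8396] v=[0.2254]
First v>=0 after going negative at step 7, time=2.1000

Answer: 2.1000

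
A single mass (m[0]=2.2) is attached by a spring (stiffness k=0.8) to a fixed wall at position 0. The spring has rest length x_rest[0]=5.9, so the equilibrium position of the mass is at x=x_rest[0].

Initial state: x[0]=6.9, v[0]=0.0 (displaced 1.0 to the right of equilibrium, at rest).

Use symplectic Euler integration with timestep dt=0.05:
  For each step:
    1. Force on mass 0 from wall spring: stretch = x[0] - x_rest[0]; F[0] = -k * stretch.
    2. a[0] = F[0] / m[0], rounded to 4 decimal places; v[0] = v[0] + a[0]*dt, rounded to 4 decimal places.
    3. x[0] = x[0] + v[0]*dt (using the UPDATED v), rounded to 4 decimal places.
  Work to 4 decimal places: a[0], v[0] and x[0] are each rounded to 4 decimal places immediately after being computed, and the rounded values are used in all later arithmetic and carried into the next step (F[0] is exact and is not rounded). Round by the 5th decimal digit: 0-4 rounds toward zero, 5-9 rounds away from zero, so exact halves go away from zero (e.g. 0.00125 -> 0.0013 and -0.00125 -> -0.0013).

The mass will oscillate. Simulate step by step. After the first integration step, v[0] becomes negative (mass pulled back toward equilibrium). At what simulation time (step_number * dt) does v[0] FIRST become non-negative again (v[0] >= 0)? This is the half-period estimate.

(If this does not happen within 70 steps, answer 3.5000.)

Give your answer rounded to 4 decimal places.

Answer: 3.5000

Derivation:
Step 0: x=[6.9000] v=[0.0000]
Step 1: x=[6.8991] v=[-0.0182]
Step 2: x=[6.8973] v=[-0.0364]
Step 3: x=[6.8946] v=[-0.0545]
Step 4: x=[6.8910] v=[-0.0726]
Step 5: x=[6.8865] v=[-0.0906]
Step 6: x=[6.8811] v=[-0.1085]
Step 7: x=[6.8748] v=[-0.1263]
Step 8: x=[6.8676] v=[-0.1440]
Step 9: x=[6.8595] v=[-0.1616]
Step 10: x=[6.8506] v=[-0.1790]
Step 11: x=[6.8408] v=[-0.1963]
Step 12: x=[6.8301] v=[-0.2134]
Step 13: x=[6.8186] v=[-0.2303]
Step 14: x=[6.8063] v=[-0.2470]
Step 15: x=[6.7931] v=[-0.2635]
Step 16: x=[6.7791] v=[-0.2797]
Step 17: x=[6.7643] v=[-0.2957]
Step 18: x=[6.7487] v=[-0.3114]
Step 19: x=[6.7324] v=[-0.3268]
Step 20: x=[6.7153] v=[-0.3419]
Step 21: x=[6.6975] v=[-0.3567]
Step 22: x=[6.6789] v=[-0.3712]
Step 23: x=[6.6596] v=[-0.3854]
Step 24: x=[6.6396] v=[-0.3992]
Step 25: x=[6.6190] v=[-0.4126]
Step 26: x=[6.5977] v=[-0.4257]
Step 27: x=[6.5758] v=[-0.4384]
Step 28: x=[6.5533] v=[-0.4507]
Step 29: x=[6.5302] v=[-0.4626]
Step 30: x=[6.5065] v=[-0.4741]
Step 31: x=[6.4822] v=[-0.4851]
Step 32: x=[6.4574] v=[-0.4957]
Step 33: x=[6.4321] v=[-0.5058]
Step 34: x=[6.4063] v=[-0.5155]
Step 35: x=[6.3801] v=[-0.5247]
Step 36: x=[6.3534] v=[-0.5334]
Step 37: x=[6.3263] v=[-0.5416]
Step 38: x=[6.2988] v=[-0.5494]
Step 39: x=[6.2710] v=[-0.5567]
Step 40: x=[6.2428] v=[-0.5634]
Step 41: x=[6.2143] v=[-0.5696]
Step 42: x=[6.1855] v=[-0.5753]
Step 43: x=[6.1565] v=[-0.5805]
Step 44: x=[6.1272] v=[-0.5852]
Step 45: x=[6.0977] v=[-0.5893]
Step 46: x=[6.0681] v=[-0.5929]
Step 47: x=[6.0383] v=[-0.5960]
Step 48: x=[6.0084] v=[-0.5985]
Step 49: x=[5.9784] v=[-0.6005]
Step 50: x=[5.9483] v=[-0.6019]
Step 51: x=[5.9182] v=[-0.6028]
Step 52: x=[5.8880] v=[-0.6031]
Step 53: x=[5.8579] v=[-0.6029]
Step 54: x=[5.8278] v=[-0.6021]
Step 55: x=[5.7978] v=[-0.6008]
Step 56: x=[5.7679] v=[-0.5989]
Step 57: x=[5.7381] v=[-0.5965]
Step 58: x=[5.7084] v=[-0.5936]
Step 59: x=[5.6789] v=[-0.5901]
Step 60: x=[5.6496] v=[-0.5861]
Step 61: x=[5.6205] v=[-0.5815]
Step 62: x=[5.5917] v=[-0.5764]
Step 63: x=[5.5632] v=[-0.5708]
Step 64: x=[5.5350] v=[-0.5647]
Step 65: x=[5.5071] v=[-0.5581]
Step 66: x=[5.4796] v=[-0.5510]
Step 67: x=[5.4524] v=[-0.5434]
Step 68: x=[5.4256] v=[-0.5353]
Step 69: x=[5.3993] v=[-0.5267]
Step 70: x=[5.3734] v=[-0.5176]
v[0] did not become non-negative within 70 steps; using fallback time=3.5000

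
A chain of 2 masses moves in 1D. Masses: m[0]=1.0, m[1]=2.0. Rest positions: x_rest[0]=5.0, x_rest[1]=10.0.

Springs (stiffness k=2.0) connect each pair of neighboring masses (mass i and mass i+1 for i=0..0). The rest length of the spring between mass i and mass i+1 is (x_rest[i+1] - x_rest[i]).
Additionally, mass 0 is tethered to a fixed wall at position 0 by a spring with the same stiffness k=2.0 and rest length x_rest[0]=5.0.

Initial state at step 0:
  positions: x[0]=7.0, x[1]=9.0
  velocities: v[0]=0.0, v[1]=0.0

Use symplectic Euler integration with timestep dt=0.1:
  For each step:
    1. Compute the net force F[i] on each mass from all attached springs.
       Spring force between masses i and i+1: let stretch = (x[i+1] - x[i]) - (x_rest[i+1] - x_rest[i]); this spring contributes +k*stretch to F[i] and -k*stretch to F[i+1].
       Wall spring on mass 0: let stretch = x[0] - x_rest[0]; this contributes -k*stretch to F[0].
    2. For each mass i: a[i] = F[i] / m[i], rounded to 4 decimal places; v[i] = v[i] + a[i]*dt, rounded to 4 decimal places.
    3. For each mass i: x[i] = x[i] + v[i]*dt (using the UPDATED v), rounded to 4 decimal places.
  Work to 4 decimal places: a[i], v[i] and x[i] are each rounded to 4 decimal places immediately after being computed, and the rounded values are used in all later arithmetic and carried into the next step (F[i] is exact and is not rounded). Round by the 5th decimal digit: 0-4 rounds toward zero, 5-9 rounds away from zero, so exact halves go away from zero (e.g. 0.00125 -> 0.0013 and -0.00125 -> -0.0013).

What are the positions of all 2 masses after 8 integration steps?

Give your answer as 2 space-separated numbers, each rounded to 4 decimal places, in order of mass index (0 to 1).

Answer: 4.2737 9.8330

Derivation:
Step 0: x=[7.0000 9.0000] v=[0.0000 0.0000]
Step 1: x=[6.9000 9.0300] v=[-1.0000 0.3000]
Step 2: x=[6.7046 9.0887] v=[-1.9540 0.5870]
Step 3: x=[6.4228 9.1736] v=[-2.8181 0.8486]
Step 4: x=[6.0676 9.2810] v=[-3.5525 1.0735]
Step 5: x=[5.6553 9.4062] v=[-4.1233 1.2522]
Step 6: x=[5.2049 9.5439] v=[-4.5042 1.3771]
Step 7: x=[4.7372 9.6882] v=[-4.6774 1.4432]
Step 8: x=[4.2737 9.8330] v=[-4.6346 1.4481]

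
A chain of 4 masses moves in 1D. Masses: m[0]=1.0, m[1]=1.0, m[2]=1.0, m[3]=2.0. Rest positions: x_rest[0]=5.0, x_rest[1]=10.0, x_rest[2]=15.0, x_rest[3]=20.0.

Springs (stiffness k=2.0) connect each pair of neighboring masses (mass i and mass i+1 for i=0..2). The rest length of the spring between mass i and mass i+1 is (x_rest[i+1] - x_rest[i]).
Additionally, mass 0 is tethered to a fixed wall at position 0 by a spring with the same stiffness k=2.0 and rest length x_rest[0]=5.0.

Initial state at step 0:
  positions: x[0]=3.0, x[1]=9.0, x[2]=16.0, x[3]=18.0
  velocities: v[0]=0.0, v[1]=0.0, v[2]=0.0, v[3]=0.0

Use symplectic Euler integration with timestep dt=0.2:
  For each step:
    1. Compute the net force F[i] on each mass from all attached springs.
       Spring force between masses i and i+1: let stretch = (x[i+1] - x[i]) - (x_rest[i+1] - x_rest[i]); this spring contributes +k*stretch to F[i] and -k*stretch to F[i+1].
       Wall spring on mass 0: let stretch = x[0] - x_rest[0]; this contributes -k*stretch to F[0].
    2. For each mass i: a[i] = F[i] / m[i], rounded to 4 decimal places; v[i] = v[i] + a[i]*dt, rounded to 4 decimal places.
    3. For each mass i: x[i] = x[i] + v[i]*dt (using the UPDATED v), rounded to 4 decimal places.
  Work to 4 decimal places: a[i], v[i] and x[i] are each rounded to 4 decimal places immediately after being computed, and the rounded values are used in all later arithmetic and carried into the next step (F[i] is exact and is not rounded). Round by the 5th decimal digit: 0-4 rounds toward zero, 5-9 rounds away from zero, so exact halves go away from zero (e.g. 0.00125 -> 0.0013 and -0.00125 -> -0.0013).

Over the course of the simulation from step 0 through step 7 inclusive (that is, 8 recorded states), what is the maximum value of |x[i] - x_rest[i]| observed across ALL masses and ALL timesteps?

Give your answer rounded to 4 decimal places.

Answer: 3.0458

Derivation:
Step 0: x=[3.0000 9.0000 16.0000 18.0000] v=[0.0000 0.0000 0.0000 0.0000]
Step 1: x=[3.2400 9.0800 15.6000 18.1200] v=[1.2000 0.4000 -2.0000 0.6000]
Step 2: x=[3.6880 9.2144 14.8800 18.3392] v=[2.2400 0.6720 -3.6000 1.0960]
Step 3: x=[4.2831 9.3599 13.9835 18.6200] v=[2.9754 0.7277 -4.4826 1.4042]
Step 4: x=[4.9417 9.4692 13.0880 18.9154] v=[3.2929 0.5464 -4.4774 1.4769]
Step 5: x=[5.5671 9.5058 12.3692 19.1777] v=[3.1272 0.1829 -3.5940 1.3114]
Step 6: x=[6.0623 9.4564 11.9660 19.3676] v=[2.4758 -0.2472 -2.0160 0.9497]
Step 7: x=[6.3440 9.3362 11.9542 19.4615] v=[1.4085 -0.6010 -0.0592 0.4694]
Max displacement = 3.0458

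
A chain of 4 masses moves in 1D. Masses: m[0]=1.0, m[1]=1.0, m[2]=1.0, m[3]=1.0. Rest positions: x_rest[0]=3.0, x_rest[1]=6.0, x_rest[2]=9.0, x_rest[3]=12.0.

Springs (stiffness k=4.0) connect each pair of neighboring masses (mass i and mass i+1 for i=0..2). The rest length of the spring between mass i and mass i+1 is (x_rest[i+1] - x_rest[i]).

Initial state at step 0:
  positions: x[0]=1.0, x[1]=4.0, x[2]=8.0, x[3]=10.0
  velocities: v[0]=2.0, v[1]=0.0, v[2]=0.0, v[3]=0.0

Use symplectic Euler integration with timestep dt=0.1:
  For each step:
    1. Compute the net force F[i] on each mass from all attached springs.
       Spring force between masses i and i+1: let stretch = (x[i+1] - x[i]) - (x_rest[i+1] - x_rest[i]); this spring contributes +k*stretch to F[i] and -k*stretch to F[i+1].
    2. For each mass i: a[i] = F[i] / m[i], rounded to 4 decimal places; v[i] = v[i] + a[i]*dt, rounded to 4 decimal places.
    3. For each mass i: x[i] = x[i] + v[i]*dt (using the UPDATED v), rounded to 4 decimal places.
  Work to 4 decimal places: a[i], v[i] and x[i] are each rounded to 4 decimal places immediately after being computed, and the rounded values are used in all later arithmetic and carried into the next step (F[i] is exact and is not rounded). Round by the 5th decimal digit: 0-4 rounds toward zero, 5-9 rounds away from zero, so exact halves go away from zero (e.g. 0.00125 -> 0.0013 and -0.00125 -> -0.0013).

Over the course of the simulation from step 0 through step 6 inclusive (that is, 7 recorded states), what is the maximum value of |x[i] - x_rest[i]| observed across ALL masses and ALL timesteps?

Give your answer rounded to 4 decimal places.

Answer: 2.0875

Derivation:
Step 0: x=[1.0000 4.0000 8.0000 10.0000] v=[2.0000 0.0000 0.0000 0.0000]
Step 1: x=[1.2000 4.0400 7.9200 10.0400] v=[2.0000 0.4000 -0.8000 0.4000]
Step 2: x=[1.3936 4.1216 7.7696 10.1152] v=[1.9360 0.8160 -1.5040 0.7520]
Step 3: x=[1.5763 4.2400 7.5671 10.2166] v=[1.8272 1.1840 -2.0250 1.0138]
Step 4: x=[1.7456 4.3849 7.3375 10.3320] v=[1.6927 1.4494 -2.2960 1.1540]
Step 5: x=[1.9004 4.5424 7.1096 10.4476] v=[1.5484 1.5747 -2.2792 1.1562]
Step 6: x=[2.0409 4.6969 6.9125 10.5497] v=[1.4052 1.5448 -1.9709 1.0210]
Max displacement = 2.0875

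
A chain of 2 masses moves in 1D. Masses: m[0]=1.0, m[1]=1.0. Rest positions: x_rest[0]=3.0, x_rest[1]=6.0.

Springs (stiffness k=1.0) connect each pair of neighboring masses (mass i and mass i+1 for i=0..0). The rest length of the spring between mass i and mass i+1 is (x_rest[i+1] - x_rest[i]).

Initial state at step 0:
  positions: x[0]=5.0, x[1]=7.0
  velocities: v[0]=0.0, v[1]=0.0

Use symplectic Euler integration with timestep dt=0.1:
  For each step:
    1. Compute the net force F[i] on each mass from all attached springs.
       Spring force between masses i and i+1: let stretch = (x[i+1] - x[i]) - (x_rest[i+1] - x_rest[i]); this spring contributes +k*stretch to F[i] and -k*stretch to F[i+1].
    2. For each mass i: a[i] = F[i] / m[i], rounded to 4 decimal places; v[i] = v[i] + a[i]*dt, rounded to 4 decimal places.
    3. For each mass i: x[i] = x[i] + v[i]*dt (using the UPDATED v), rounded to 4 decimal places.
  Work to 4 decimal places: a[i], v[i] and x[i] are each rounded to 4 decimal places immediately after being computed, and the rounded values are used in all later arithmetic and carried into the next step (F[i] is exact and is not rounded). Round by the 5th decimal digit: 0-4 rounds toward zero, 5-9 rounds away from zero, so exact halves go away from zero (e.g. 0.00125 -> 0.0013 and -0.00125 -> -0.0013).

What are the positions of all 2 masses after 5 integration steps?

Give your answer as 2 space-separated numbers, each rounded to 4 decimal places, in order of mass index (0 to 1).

Answer: 4.8569 7.1431

Derivation:
Step 0: x=[5.0000 7.0000] v=[0.0000 0.0000]
Step 1: x=[4.9900 7.0100] v=[-0.1000 0.1000]
Step 2: x=[4.9702 7.0298] v=[-0.1980 0.1980]
Step 3: x=[4.9410 7.0590] v=[-0.2920 0.2920]
Step 4: x=[4.9030 7.0970] v=[-0.3802 0.3802]
Step 5: x=[4.8569 7.1431] v=[-0.4608 0.4608]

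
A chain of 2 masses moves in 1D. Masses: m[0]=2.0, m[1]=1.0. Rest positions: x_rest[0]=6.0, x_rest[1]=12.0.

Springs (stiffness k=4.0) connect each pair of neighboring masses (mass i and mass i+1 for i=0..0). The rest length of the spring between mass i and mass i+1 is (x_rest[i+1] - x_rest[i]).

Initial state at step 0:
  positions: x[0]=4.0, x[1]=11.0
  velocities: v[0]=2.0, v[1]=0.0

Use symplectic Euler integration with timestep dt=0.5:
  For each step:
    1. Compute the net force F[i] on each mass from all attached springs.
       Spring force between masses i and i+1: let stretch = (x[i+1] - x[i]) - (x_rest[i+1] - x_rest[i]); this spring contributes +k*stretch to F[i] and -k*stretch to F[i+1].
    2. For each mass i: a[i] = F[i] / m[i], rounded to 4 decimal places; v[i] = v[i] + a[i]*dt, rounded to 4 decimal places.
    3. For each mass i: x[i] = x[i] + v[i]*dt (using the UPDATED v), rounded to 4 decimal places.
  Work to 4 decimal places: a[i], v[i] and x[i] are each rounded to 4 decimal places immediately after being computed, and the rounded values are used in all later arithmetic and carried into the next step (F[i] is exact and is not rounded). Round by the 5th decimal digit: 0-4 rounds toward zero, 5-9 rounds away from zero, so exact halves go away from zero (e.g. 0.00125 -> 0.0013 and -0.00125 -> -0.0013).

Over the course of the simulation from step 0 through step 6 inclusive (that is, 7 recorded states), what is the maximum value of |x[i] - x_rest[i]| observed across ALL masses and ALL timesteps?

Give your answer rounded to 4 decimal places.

Step 0: x=[4.0000 11.0000] v=[2.0000 0.0000]
Step 1: x=[5.5000 10.0000] v=[3.0000 -2.0000]
Step 2: x=[6.2500 10.5000] v=[1.5000 1.0000]
Step 3: x=[6.1250 12.7500] v=[-0.2500 4.5000]
Step 4: x=[6.3125 14.3750] v=[0.3750 3.2500]
Step 5: x=[7.5313 13.9375] v=[2.4375 -0.8750]
Step 6: x=[8.9532 13.0938] v=[2.8437 -1.6874]
Max displacement = 2.9532

Answer: 2.9532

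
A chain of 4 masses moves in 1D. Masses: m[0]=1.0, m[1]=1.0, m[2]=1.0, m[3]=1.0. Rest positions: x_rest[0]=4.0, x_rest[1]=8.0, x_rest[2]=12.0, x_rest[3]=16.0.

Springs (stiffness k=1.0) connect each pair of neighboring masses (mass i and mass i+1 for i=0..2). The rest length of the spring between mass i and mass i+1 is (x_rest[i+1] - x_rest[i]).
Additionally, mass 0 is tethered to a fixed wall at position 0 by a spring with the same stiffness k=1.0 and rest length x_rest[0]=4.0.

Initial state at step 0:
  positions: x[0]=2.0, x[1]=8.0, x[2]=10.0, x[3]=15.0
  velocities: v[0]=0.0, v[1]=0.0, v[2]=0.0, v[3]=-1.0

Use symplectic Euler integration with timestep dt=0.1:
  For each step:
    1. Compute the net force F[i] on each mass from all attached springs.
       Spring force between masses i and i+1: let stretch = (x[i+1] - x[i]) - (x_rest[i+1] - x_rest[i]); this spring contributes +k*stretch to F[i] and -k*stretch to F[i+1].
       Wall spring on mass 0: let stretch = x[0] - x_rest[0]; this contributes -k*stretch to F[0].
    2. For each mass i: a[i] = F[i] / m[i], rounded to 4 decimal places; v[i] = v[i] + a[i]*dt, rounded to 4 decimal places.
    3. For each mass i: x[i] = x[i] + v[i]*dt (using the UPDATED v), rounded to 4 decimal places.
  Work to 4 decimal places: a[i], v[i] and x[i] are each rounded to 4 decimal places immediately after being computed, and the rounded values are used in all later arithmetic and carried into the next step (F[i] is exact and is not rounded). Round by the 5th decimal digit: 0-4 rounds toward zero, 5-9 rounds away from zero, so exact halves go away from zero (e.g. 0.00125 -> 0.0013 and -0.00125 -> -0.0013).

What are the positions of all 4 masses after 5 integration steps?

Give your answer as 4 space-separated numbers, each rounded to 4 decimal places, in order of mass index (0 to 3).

Answer: 2.5590 7.4508 10.3933 14.3832

Derivation:
Step 0: x=[2.0000 8.0000 10.0000 15.0000] v=[0.0000 0.0000 0.0000 -1.0000]
Step 1: x=[2.0400 7.9600 10.0300 14.8900] v=[0.4000 -0.4000 0.3000 -1.1000]
Step 2: x=[2.1188 7.8815 10.0879 14.7714] v=[0.7880 -0.7850 0.5790 -1.1860]
Step 3: x=[2.2340 7.7674 10.1706 14.6460] v=[1.1524 -1.1406 0.8267 -1.2544]
Step 4: x=[2.3822 7.6220 10.2740 14.5158] v=[1.4823 -1.4536 1.0339 -1.3019]
Step 5: x=[2.5590 7.4508 10.3933 14.3832] v=[1.7681 -1.7124 1.1929 -1.3261]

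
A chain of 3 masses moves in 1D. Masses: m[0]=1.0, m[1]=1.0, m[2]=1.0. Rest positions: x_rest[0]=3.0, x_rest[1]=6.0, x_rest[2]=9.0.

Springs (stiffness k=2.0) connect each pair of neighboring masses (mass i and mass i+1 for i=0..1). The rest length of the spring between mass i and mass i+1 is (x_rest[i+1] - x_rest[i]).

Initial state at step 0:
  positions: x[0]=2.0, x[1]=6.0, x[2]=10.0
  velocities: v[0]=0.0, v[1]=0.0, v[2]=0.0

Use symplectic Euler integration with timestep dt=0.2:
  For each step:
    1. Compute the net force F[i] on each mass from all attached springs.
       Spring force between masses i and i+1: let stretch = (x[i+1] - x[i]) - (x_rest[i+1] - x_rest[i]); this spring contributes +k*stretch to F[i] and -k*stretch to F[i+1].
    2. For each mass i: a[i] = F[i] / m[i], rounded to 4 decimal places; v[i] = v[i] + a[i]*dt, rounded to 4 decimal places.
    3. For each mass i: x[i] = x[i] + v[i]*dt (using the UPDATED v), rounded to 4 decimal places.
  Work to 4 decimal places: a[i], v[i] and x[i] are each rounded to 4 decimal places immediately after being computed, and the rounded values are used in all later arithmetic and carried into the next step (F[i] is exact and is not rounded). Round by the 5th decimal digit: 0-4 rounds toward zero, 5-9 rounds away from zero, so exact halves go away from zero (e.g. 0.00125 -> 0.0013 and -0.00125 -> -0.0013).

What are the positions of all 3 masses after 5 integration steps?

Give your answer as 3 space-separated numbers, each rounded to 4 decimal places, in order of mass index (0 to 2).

Answer: 2.9899 6.0000 9.0101

Derivation:
Step 0: x=[2.0000 6.0000 10.0000] v=[0.0000 0.0000 0.0000]
Step 1: x=[2.0800 6.0000 9.9200] v=[0.4000 0.0000 -0.4000]
Step 2: x=[2.2336 6.0000 9.7664] v=[0.7680 0.0000 -0.7680]
Step 3: x=[2.4485 6.0000 9.5515] v=[1.0746 0.0000 -1.0746]
Step 4: x=[2.7075 6.0000 9.2925] v=[1.2952 0.0000 -1.2952]
Step 5: x=[2.9899 6.0000 9.0101] v=[1.4122 0.0000 -1.4122]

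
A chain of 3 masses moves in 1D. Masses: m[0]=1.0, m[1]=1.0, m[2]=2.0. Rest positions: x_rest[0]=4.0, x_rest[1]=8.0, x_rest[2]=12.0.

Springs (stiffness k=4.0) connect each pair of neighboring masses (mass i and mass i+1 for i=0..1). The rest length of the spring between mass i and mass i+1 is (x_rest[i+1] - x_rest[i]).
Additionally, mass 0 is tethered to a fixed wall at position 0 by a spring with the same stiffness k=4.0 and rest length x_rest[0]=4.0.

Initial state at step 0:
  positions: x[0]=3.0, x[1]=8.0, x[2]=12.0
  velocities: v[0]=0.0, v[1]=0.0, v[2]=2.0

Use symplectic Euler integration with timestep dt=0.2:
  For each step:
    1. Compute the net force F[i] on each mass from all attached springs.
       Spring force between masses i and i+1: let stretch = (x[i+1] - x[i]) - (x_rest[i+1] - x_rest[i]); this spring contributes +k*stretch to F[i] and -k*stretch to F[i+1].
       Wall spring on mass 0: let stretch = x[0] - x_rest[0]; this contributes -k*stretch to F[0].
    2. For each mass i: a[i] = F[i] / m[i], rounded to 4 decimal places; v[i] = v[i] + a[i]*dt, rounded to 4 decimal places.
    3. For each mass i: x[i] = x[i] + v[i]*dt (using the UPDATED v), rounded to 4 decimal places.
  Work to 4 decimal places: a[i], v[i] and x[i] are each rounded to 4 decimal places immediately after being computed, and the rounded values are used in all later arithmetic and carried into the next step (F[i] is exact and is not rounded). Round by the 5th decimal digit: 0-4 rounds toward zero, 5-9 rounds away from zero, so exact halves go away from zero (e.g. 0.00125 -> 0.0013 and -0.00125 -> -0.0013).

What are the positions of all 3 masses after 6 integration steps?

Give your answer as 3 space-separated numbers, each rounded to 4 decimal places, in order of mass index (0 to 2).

Step 0: x=[3.0000 8.0000 12.0000] v=[0.0000 0.0000 2.0000]
Step 1: x=[3.3200 7.8400 12.4000] v=[1.6000 -0.8000 2.0000]
Step 2: x=[3.8320 7.6864 12.7552] v=[2.5600 -0.7680 1.7760]
Step 3: x=[4.3476 7.7271 13.0249] v=[2.5779 0.2035 1.3485]
Step 4: x=[4.7083 8.0747 13.1908] v=[1.8034 1.7381 0.8294]
Step 5: x=[4.8543 8.7023 13.2674] v=[0.7299 3.1379 0.3830]
Step 6: x=[4.8393 9.4446 13.2988] v=[-0.0751 3.7116 0.1570]

Answer: 4.8393 9.4446 13.2988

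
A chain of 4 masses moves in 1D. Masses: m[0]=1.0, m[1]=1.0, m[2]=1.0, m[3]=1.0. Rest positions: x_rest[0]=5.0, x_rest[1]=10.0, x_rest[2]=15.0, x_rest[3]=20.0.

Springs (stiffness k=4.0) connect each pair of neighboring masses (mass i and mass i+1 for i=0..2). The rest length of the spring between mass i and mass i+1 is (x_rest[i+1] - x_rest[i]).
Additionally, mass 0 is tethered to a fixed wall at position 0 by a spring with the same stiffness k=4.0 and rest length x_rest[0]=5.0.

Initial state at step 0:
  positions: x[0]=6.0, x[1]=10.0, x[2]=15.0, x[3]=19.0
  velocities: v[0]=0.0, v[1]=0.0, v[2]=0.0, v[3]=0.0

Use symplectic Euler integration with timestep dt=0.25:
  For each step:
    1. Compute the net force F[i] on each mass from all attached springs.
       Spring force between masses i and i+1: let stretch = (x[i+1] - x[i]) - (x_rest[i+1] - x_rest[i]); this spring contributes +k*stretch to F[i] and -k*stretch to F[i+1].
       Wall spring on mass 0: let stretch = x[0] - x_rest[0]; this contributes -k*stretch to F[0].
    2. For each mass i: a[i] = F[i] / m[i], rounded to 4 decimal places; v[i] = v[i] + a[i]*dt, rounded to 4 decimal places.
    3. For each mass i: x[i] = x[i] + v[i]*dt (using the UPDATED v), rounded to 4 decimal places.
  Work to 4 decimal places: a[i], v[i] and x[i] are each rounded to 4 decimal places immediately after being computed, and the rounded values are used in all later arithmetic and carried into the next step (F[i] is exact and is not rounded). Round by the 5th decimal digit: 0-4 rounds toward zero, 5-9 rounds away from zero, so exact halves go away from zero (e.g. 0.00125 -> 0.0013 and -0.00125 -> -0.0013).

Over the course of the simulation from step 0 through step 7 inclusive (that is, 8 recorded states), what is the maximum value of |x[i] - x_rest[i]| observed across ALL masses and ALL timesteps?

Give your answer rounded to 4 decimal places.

Step 0: x=[6.0000 10.0000 15.0000 19.0000] v=[0.0000 0.0000 0.0000 0.0000]
Step 1: x=[5.5000 10.2500 14.7500 19.2500] v=[-2.0000 1.0000 -1.0000 1.0000]
Step 2: x=[4.8125 10.4375 14.5000 19.6250] v=[-2.7500 0.7500 -1.0000 1.5000]
Step 3: x=[4.3281 10.2344 14.5156 19.9688] v=[-1.9375 -0.8125 0.0625 1.3750]
Step 4: x=[4.2383 9.6250 14.8242 20.1993] v=[-0.3593 -2.4376 1.2345 0.9218]
Step 5: x=[4.4356 8.9687 15.1768 20.3360] v=[0.7891 -2.6251 1.4104 0.5467]
Step 6: x=[4.6573 8.7312 15.2672 20.4329] v=[0.8866 -0.9501 0.3615 0.3875]
Step 7: x=[4.7331 9.1092 15.0150 20.4884] v=[0.3032 1.5120 -1.0088 0.2218]
Max displacement = 1.2688

Answer: 1.2688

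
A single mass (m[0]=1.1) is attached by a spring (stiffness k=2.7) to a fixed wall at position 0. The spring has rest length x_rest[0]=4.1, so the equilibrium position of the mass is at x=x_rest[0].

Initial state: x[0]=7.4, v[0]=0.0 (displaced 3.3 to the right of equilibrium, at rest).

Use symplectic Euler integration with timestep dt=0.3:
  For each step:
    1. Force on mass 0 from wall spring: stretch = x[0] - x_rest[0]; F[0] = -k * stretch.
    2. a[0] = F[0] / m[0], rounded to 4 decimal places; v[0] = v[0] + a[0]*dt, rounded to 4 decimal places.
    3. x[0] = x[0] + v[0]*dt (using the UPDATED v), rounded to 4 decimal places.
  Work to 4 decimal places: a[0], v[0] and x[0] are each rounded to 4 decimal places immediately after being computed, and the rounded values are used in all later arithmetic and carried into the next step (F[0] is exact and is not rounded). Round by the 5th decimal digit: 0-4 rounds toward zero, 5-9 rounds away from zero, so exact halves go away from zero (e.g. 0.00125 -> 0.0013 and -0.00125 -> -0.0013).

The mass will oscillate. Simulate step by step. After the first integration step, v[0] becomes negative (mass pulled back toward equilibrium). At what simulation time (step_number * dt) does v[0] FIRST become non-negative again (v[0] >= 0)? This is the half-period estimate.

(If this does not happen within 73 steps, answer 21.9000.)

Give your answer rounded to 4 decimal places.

Answer: 2.1000

Derivation:
Step 0: x=[7.4000] v=[0.0000]
Step 1: x=[6.6710] v=[-2.4300]
Step 2: x=[5.3740] v=[-4.3232]
Step 3: x=[3.7956] v=[-5.2613]
Step 4: x=[2.2845] v=[-5.0371]
Step 5: x=[1.1744] v=[-3.7002]
Step 6: x=[0.7106] v=[-1.5459]
Step 7: x=[0.9956] v=[0.9499]
First v>=0 after going negative at step 7, time=2.1000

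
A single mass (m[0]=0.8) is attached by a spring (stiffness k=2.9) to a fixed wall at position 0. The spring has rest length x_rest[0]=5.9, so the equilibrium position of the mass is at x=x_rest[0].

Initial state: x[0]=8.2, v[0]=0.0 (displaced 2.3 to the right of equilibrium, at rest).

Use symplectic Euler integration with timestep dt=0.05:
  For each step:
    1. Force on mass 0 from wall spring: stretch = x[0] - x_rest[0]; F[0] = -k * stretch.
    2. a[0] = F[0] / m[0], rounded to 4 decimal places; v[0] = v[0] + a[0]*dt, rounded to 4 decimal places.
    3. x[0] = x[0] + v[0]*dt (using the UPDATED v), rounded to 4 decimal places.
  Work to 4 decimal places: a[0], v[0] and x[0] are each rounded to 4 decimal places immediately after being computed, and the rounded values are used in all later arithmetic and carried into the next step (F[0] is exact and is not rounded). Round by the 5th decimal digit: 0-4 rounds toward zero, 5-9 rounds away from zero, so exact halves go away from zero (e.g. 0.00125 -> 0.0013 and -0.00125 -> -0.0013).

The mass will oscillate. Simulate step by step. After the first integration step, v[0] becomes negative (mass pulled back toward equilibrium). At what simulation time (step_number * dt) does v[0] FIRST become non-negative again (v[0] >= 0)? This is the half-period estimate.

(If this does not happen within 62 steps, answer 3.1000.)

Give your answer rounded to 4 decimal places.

Step 0: x=[8.2000] v=[0.0000]
Step 1: x=[8.1792] v=[-0.4169]
Step 2: x=[8.1377] v=[-0.8300]
Step 3: x=[8.0759] v=[-1.2356]
Step 4: x=[7.9944] v=[-1.6300]
Step 5: x=[7.8939] v=[-2.0096]
Step 6: x=[7.7754] v=[-2.3710]
Step 7: x=[7.6399] v=[-2.7109]
Step 8: x=[7.4886] v=[-3.0263]
Step 9: x=[7.3229] v=[-3.3142]
Step 10: x=[7.1443] v=[-3.5721]
Step 11: x=[6.9544] v=[-3.7976]
Step 12: x=[6.7550] v=[-3.9887]
Step 13: x=[6.5478] v=[-4.1437]
Step 14: x=[6.3347] v=[-4.2611]
Step 15: x=[6.1177] v=[-4.3399]
Step 16: x=[5.8987] v=[-4.3794]
Step 17: x=[5.6797] v=[-4.3792]
Step 18: x=[5.4627] v=[-4.3393]
Step 19: x=[5.2497] v=[-4.2600]
Step 20: x=[5.0426] v=[-4.1421]
Step 21: x=[4.8433] v=[-3.9867]
Step 22: x=[4.6535] v=[-3.7952]
Step 23: x=[4.4750] v=[-3.5693]
Step 24: x=[4.3095] v=[-3.3110]
Step 25: x=[4.1584] v=[-3.0227]
Step 26: x=[4.0231] v=[-2.7070]
Step 27: x=[3.9048] v=[-2.3668]
Step 28: x=[3.8045] v=[-2.0052]
Step 29: x=[3.7232] v=[-1.6254]
Step 30: x=[3.6617] v=[-1.2309]
Step 31: x=[3.6204] v=[-0.8252]
Step 32: x=[3.5998] v=[-0.4120]
Step 33: x=[3.6000] v=[0.0049]
First v>=0 after going negative at step 33, time=1.6500

Answer: 1.6500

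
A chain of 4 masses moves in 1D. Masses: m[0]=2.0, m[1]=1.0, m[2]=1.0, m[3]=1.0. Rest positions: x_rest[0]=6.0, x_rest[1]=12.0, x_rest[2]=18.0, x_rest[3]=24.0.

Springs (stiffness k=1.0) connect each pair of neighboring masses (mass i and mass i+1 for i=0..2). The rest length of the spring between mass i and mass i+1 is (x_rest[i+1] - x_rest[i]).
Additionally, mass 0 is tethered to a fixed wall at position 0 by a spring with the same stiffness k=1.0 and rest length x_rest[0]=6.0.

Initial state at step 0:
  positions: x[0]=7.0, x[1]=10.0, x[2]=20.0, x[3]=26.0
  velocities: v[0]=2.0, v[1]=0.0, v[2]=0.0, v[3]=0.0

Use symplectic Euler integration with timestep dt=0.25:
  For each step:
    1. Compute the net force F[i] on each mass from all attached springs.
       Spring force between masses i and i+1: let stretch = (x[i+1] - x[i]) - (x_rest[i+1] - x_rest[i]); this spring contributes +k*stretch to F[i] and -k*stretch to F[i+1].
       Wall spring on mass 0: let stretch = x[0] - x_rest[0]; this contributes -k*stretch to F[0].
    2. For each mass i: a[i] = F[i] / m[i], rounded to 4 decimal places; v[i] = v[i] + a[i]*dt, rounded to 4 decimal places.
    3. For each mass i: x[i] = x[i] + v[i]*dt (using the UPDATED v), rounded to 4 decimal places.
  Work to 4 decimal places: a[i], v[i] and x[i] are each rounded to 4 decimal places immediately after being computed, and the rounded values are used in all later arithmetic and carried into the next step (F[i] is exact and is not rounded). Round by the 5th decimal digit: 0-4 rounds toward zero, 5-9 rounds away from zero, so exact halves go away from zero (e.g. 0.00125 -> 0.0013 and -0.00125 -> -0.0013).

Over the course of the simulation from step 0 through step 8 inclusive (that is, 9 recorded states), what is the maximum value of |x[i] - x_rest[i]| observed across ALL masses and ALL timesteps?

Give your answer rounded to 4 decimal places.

Step 0: x=[7.0000 10.0000 20.0000 26.0000] v=[2.0000 0.0000 0.0000 0.0000]
Step 1: x=[7.3750 10.4375 19.7500 26.0000] v=[1.5000 1.7500 -1.0000 0.0000]
Step 2: x=[7.6152 11.2656 19.3086 25.9844] v=[0.9609 3.3125 -1.7656 -0.0625]
Step 3: x=[7.7315 12.3683 18.7818 25.9265] v=[0.4653 4.4107 -2.1074 -0.2315]
Step 4: x=[7.7511 13.5820 18.3007 25.7971] v=[0.0785 4.8549 -1.9246 -0.5177]
Step 5: x=[7.7107 14.7262 17.9932 25.5742] v=[-0.1615 4.5769 -1.2302 -0.8918]
Step 6: x=[7.6486 15.6362 17.9553 25.2524] v=[-0.2484 3.6398 -0.1517 -1.2871]
Step 7: x=[7.5971 16.1919 18.2285 24.8496] v=[-0.2060 2.2227 1.0928 -1.6114]
Step 8: x=[7.5768 16.3377 18.7882 24.4079] v=[-0.0813 0.5832 2.2389 -1.7667]
Max displacement = 4.3377

Answer: 4.3377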